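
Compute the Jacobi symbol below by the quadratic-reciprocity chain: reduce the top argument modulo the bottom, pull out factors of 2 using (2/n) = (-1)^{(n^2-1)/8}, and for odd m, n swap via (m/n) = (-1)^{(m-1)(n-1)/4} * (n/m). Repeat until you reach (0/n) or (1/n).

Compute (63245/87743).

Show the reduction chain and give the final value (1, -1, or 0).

-1

reciprocity: (63245/87743) = +1·(87743/63245) since 63245 mod 4 = 1, 87743 mod 4 = 3; sign now +1
(87743/63245) = (24498/63245)   [reduce mod 63245]
24498 = 2^1·12249; (2/63245) = -1 since 63245 mod 8 = 5, so (24498/63245) = (-1)^1·(12249/63245); sign now -1
reciprocity: (12249/63245) = +1·(63245/12249) since 12249 mod 4 = 1, 63245 mod 4 = 1; sign now -1
(63245/12249) = (2000/12249)   [reduce mod 12249]
2000 = 2^4·125; (2/12249) = +1 since 12249 mod 8 = 1, so (2000/12249) = (+1)^4·(125/12249); sign now -1
reciprocity: (125/12249) = +1·(12249/125) since 125 mod 4 = 1, 12249 mod 4 = 1; sign now -1
(12249/125) = (124/125)   [reduce mod 125]
124 = 2^2·31; (2/125) = -1 since 125 mod 8 = 5, so (124/125) = (-1)^2·(31/125); sign now -1
reciprocity: (31/125) = +1·(125/31) since 31 mod 4 = 3, 125 mod 4 = 1; sign now -1
(125/31) = (1/31)   [reduce mod 31]
(1/31) = 1; final value = sign = -1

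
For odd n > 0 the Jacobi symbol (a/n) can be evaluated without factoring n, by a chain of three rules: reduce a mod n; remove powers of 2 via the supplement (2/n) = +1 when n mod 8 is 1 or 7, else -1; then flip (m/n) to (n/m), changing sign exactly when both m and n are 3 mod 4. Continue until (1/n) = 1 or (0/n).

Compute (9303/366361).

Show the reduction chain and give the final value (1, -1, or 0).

flip (9303/366361) -> (366361/9303): both odd, 9303 mod 4 = 3, 366361 mod 4 = 1, so the flip contributes +1; sign now +1
(366361/9303): 366361 mod 9303 = 3544, so (366361/9303) = (3544/9303)
factor out 2^3: 3544 = 2^3·443; with 9303 mod 8 = 7, (2/9303) = +1; sign now +1; continue with (443/9303)
flip (443/9303) -> (9303/443): both odd, 443 mod 4 = 3, 9303 mod 4 = 3, so the flip contributes -1; sign now -1
(9303/443): 9303 mod 443 = 0, so (9303/443) = (0/443)
reached (0/443); gcd(a, n) > 1, so (0/443) = 0 and the symbol is 0

0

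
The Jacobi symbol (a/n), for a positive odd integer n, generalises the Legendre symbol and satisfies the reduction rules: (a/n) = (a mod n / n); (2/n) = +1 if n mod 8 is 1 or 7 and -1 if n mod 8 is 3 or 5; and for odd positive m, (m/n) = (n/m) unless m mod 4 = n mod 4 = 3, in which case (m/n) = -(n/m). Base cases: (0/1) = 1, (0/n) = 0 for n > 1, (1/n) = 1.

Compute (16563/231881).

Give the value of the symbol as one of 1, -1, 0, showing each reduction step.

-1

reciprocity: (16563/231881) = +1·(231881/16563) since 16563 mod 4 = 3, 231881 mod 4 = 1; sign now +1
(231881/16563) = (16562/16563)   [reduce mod 16563]
16562 = 2^1·8281; (2/16563) = -1 since 16563 mod 8 = 3, so (16562/16563) = (-1)^1·(8281/16563); sign now -1
reciprocity: (8281/16563) = +1·(16563/8281) since 8281 mod 4 = 1, 16563 mod 4 = 3; sign now -1
(16563/8281) = (1/8281)   [reduce mod 8281]
(1/8281) = 1; final value = sign = -1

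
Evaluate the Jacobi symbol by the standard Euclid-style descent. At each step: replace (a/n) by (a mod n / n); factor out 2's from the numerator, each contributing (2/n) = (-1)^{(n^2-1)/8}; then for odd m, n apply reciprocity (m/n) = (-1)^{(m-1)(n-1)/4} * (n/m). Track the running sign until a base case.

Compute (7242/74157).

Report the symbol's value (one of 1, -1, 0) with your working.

0

7242 = 2^1·3621; (2/74157) = -1 since 74157 mod 8 = 5, so (7242/74157) = (-1)^1·(3621/74157); sign now -1
reciprocity: (3621/74157) = +1·(74157/3621) since 3621 mod 4 = 1, 74157 mod 4 = 1; sign now -1
(74157/3621) = (1737/3621)   [reduce mod 3621]
reciprocity: (1737/3621) = +1·(3621/1737) since 1737 mod 4 = 1, 3621 mod 4 = 1; sign now -1
(3621/1737) = (147/1737)   [reduce mod 1737]
reciprocity: (147/1737) = +1·(1737/147) since 147 mod 4 = 3, 1737 mod 4 = 1; sign now -1
(1737/147) = (120/147)   [reduce mod 147]
120 = 2^3·15; (2/147) = -1 since 147 mod 8 = 3, so (120/147) = (-1)^3·(15/147); sign now +1
reciprocity: (15/147) = -1·(147/15) since 15 mod 4 = 3, 147 mod 4 = 3; sign now -1
(147/15) = (12/15)   [reduce mod 15]
12 = 2^2·3; (2/15) = +1 since 15 mod 8 = 7, so (12/15) = (+1)^2·(3/15); sign now -1
reciprocity: (3/15) = -1·(15/3) since 3 mod 4 = 3, 15 mod 4 = 3; sign now +1
(15/3) = (0/3)   [reduce mod 3]
(0/3) = 0   [gcd(a, n) > 1]; final value = 0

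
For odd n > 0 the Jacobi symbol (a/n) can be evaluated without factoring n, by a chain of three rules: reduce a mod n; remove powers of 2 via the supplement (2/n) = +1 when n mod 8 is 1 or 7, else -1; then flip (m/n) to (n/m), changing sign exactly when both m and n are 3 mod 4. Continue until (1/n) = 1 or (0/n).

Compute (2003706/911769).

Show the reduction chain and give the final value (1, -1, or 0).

(2003706/911769): 2003706 mod 911769 = 180168, so (2003706/911769) = (180168/911769)
factor out 2^3: 180168 = 2^3·22521; with 911769 mod 8 = 1, (2/911769) = +1; sign now +1; continue with (22521/911769)
flip (22521/911769) -> (911769/22521): both odd, 22521 mod 4 = 1, 911769 mod 4 = 1, so the flip contributes +1; sign now +1
(911769/22521): 911769 mod 22521 = 10929, so (911769/22521) = (10929/22521)
flip (10929/22521) -> (22521/10929): both odd, 10929 mod 4 = 1, 22521 mod 4 = 1, so the flip contributes +1; sign now +1
(22521/10929): 22521 mod 10929 = 663, so (22521/10929) = (663/10929)
flip (663/10929) -> (10929/663): both odd, 663 mod 4 = 3, 10929 mod 4 = 1, so the flip contributes +1; sign now +1
(10929/663): 10929 mod 663 = 321, so (10929/663) = (321/663)
flip (321/663) -> (663/321): both odd, 321 mod 4 = 1, 663 mod 4 = 3, so the flip contributes +1; sign now +1
(663/321): 663 mod 321 = 21, so (663/321) = (21/321)
flip (21/321) -> (321/21): both odd, 21 mod 4 = 1, 321 mod 4 = 1, so the flip contributes +1; sign now +1
(321/21): 321 mod 21 = 6, so (321/21) = (6/21)
factor out 2^1: 6 = 2^1·3; with 21 mod 8 = 5, (2/21) = -1; sign now -1; continue with (3/21)
flip (3/21) -> (21/3): both odd, 3 mod 4 = 3, 21 mod 4 = 1, so the flip contributes +1; sign now -1
(21/3): 21 mod 3 = 0, so (21/3) = (0/3)
reached (0/3); gcd(a, n) > 1, so (0/3) = 0 and the symbol is 0

0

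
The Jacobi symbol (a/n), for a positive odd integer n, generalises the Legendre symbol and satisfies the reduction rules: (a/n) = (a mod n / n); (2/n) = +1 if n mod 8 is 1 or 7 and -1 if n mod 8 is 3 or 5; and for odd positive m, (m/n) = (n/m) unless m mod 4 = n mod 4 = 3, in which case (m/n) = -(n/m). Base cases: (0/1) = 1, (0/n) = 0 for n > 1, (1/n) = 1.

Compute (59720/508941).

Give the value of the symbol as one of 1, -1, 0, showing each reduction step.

-1

59720 = 2^3·7465; (2/508941) = -1 since 508941 mod 8 = 5, so (59720/508941) = (-1)^3·(7465/508941); sign now -1
reciprocity: (7465/508941) = +1·(508941/7465) since 7465 mod 4 = 1, 508941 mod 4 = 1; sign now -1
(508941/7465) = (1321/7465)   [reduce mod 7465]
reciprocity: (1321/7465) = +1·(7465/1321) since 1321 mod 4 = 1, 7465 mod 4 = 1; sign now -1
(7465/1321) = (860/1321)   [reduce mod 1321]
860 = 2^2·215; (2/1321) = +1 since 1321 mod 8 = 1, so (860/1321) = (+1)^2·(215/1321); sign now -1
reciprocity: (215/1321) = +1·(1321/215) since 215 mod 4 = 3, 1321 mod 4 = 1; sign now -1
(1321/215) = (31/215)   [reduce mod 215]
reciprocity: (31/215) = -1·(215/31) since 31 mod 4 = 3, 215 mod 4 = 3; sign now +1
(215/31) = (29/31)   [reduce mod 31]
reciprocity: (29/31) = +1·(31/29) since 29 mod 4 = 1, 31 mod 4 = 3; sign now +1
(31/29) = (2/29)   [reduce mod 29]
2 = 2^1·1; (2/29) = -1 since 29 mod 8 = 5, so (2/29) = (-1)^1·(1/29); sign now -1
(1/29) = 1; final value = sign = -1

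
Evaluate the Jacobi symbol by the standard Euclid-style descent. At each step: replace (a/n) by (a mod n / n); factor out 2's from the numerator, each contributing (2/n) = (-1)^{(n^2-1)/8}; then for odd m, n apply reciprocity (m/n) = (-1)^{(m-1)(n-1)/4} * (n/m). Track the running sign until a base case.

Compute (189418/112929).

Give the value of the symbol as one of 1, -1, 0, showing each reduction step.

1

(189418/112929): 189418 mod 112929 = 76489, so (189418/112929) = (76489/112929)
flip (76489/112929) -> (112929/76489): both odd, 76489 mod 4 = 1, 112929 mod 4 = 1, so the flip contributes +1; sign now +1
(112929/76489): 112929 mod 76489 = 36440, so (112929/76489) = (36440/76489)
factor out 2^3: 36440 = 2^3·4555; with 76489 mod 8 = 1, (2/76489) = +1; sign now +1; continue with (4555/76489)
flip (4555/76489) -> (76489/4555): both odd, 4555 mod 4 = 3, 76489 mod 4 = 1, so the flip contributes +1; sign now +1
(76489/4555): 76489 mod 4555 = 3609, so (76489/4555) = (3609/4555)
flip (3609/4555) -> (4555/3609): both odd, 3609 mod 4 = 1, 4555 mod 4 = 3, so the flip contributes +1; sign now +1
(4555/3609): 4555 mod 3609 = 946, so (4555/3609) = (946/3609)
factor out 2^1: 946 = 2^1·473; with 3609 mod 8 = 1, (2/3609) = +1; sign now +1; continue with (473/3609)
flip (473/3609) -> (3609/473): both odd, 473 mod 4 = 1, 3609 mod 4 = 1, so the flip contributes +1; sign now +1
(3609/473): 3609 mod 473 = 298, so (3609/473) = (298/473)
factor out 2^1: 298 = 2^1·149; with 473 mod 8 = 1, (2/473) = +1; sign now +1; continue with (149/473)
flip (149/473) -> (473/149): both odd, 149 mod 4 = 1, 473 mod 4 = 1, so the flip contributes +1; sign now +1
(473/149): 473 mod 149 = 26, so (473/149) = (26/149)
factor out 2^1: 26 = 2^1·13; with 149 mod 8 = 5, (2/149) = -1; sign now -1; continue with (13/149)
flip (13/149) -> (149/13): both odd, 13 mod 4 = 1, 149 mod 4 = 1, so the flip contributes +1; sign now -1
(149/13): 149 mod 13 = 6, so (149/13) = (6/13)
factor out 2^1: 6 = 2^1·3; with 13 mod 8 = 5, (2/13) = -1; sign now +1; continue with (3/13)
flip (3/13) -> (13/3): both odd, 3 mod 4 = 3, 13 mod 4 = 1, so the flip contributes +1; sign now +1
(13/3): 13 mod 3 = 1, so (13/3) = (1/3)
reached (1/3) = 1, so the symbol is +1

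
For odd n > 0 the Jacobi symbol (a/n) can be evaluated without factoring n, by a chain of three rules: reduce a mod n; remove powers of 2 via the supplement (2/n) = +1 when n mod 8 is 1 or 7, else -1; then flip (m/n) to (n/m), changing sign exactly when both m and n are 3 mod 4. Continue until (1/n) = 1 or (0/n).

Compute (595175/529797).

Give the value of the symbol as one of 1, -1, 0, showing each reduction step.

(595175/529797) = (65378/529797)   [reduce mod 529797]
65378 = 2^1·32689; (2/529797) = -1 since 529797 mod 8 = 5, so (65378/529797) = (-1)^1·(32689/529797); sign now -1
reciprocity: (32689/529797) = +1·(529797/32689) since 32689 mod 4 = 1, 529797 mod 4 = 1; sign now -1
(529797/32689) = (6773/32689)   [reduce mod 32689]
reciprocity: (6773/32689) = +1·(32689/6773) since 6773 mod 4 = 1, 32689 mod 4 = 1; sign now -1
(32689/6773) = (5597/6773)   [reduce mod 6773]
reciprocity: (5597/6773) = +1·(6773/5597) since 5597 mod 4 = 1, 6773 mod 4 = 1; sign now -1
(6773/5597) = (1176/5597)   [reduce mod 5597]
1176 = 2^3·147; (2/5597) = -1 since 5597 mod 8 = 5, so (1176/5597) = (-1)^3·(147/5597); sign now +1
reciprocity: (147/5597) = +1·(5597/147) since 147 mod 4 = 3, 5597 mod 4 = 1; sign now +1
(5597/147) = (11/147)   [reduce mod 147]
reciprocity: (11/147) = -1·(147/11) since 11 mod 4 = 3, 147 mod 4 = 3; sign now -1
(147/11) = (4/11)   [reduce mod 11]
4 = 2^2·1; (2/11) = -1 since 11 mod 8 = 3, so (4/11) = (-1)^2·(1/11); sign now -1
(1/11) = 1; final value = sign = -1

-1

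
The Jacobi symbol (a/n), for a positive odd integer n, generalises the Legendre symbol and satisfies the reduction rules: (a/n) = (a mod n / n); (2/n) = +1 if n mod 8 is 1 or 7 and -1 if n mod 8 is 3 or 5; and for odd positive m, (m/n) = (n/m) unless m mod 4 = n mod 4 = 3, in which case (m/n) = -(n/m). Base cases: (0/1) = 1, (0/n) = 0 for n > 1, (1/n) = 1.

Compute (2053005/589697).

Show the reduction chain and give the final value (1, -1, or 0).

-1

(2053005/589697) = (283914/589697)   [reduce mod 589697]
283914 = 2^1·141957; (2/589697) = +1 since 589697 mod 8 = 1, so (283914/589697) = (+1)^1·(141957/589697); sign now +1
reciprocity: (141957/589697) = +1·(589697/141957) since 141957 mod 4 = 1, 589697 mod 4 = 1; sign now +1
(589697/141957) = (21869/141957)   [reduce mod 141957]
reciprocity: (21869/141957) = +1·(141957/21869) since 21869 mod 4 = 1, 141957 mod 4 = 1; sign now +1
(141957/21869) = (10743/21869)   [reduce mod 21869]
reciprocity: (10743/21869) = +1·(21869/10743) since 10743 mod 4 = 3, 21869 mod 4 = 1; sign now +1
(21869/10743) = (383/10743)   [reduce mod 10743]
reciprocity: (383/10743) = -1·(10743/383) since 383 mod 4 = 3, 10743 mod 4 = 3; sign now -1
(10743/383) = (19/383)   [reduce mod 383]
reciprocity: (19/383) = -1·(383/19) since 19 mod 4 = 3, 383 mod 4 = 3; sign now +1
(383/19) = (3/19)   [reduce mod 19]
reciprocity: (3/19) = -1·(19/3) since 3 mod 4 = 3, 19 mod 4 = 3; sign now -1
(19/3) = (1/3)   [reduce mod 3]
(1/3) = 1; final value = sign = -1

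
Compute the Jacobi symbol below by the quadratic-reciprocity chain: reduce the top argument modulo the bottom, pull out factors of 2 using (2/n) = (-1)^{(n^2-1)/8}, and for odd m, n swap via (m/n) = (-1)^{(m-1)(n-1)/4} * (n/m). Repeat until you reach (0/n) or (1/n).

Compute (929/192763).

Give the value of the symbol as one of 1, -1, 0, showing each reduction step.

reciprocity: (929/192763) = +1·(192763/929) since 929 mod 4 = 1, 192763 mod 4 = 3; sign now +1
(192763/929) = (460/929)   [reduce mod 929]
460 = 2^2·115; (2/929) = +1 since 929 mod 8 = 1, so (460/929) = (+1)^2·(115/929); sign now +1
reciprocity: (115/929) = +1·(929/115) since 115 mod 4 = 3, 929 mod 4 = 1; sign now +1
(929/115) = (9/115)   [reduce mod 115]
reciprocity: (9/115) = +1·(115/9) since 9 mod 4 = 1, 115 mod 4 = 3; sign now +1
(115/9) = (7/9)   [reduce mod 9]
reciprocity: (7/9) = +1·(9/7) since 7 mod 4 = 3, 9 mod 4 = 1; sign now +1
(9/7) = (2/7)   [reduce mod 7]
2 = 2^1·1; (2/7) = +1 since 7 mod 8 = 7, so (2/7) = (+1)^1·(1/7); sign now +1
(1/7) = 1; final value = sign = +1

1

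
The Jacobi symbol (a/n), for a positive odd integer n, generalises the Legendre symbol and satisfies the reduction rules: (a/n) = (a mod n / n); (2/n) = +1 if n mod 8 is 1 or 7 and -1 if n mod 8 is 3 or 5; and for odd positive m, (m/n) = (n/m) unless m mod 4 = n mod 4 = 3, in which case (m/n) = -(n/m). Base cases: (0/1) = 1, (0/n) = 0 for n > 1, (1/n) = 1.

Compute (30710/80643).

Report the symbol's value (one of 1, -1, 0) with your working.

-1

30710 = 2^1·15355; (2/80643) = -1 since 80643 mod 8 = 3, so (30710/80643) = (-1)^1·(15355/80643); sign now -1
reciprocity: (15355/80643) = -1·(80643/15355) since 15355 mod 4 = 3, 80643 mod 4 = 3; sign now +1
(80643/15355) = (3868/15355)   [reduce mod 15355]
3868 = 2^2·967; (2/15355) = -1 since 15355 mod 8 = 3, so (3868/15355) = (-1)^2·(967/15355); sign now +1
reciprocity: (967/15355) = -1·(15355/967) since 967 mod 4 = 3, 15355 mod 4 = 3; sign now -1
(15355/967) = (850/967)   [reduce mod 967]
850 = 2^1·425; (2/967) = +1 since 967 mod 8 = 7, so (850/967) = (+1)^1·(425/967); sign now -1
reciprocity: (425/967) = +1·(967/425) since 425 mod 4 = 1, 967 mod 4 = 3; sign now -1
(967/425) = (117/425)   [reduce mod 425]
reciprocity: (117/425) = +1·(425/117) since 117 mod 4 = 1, 425 mod 4 = 1; sign now -1
(425/117) = (74/117)   [reduce mod 117]
74 = 2^1·37; (2/117) = -1 since 117 mod 8 = 5, so (74/117) = (-1)^1·(37/117); sign now +1
reciprocity: (37/117) = +1·(117/37) since 37 mod 4 = 1, 117 mod 4 = 1; sign now +1
(117/37) = (6/37)   [reduce mod 37]
6 = 2^1·3; (2/37) = -1 since 37 mod 8 = 5, so (6/37) = (-1)^1·(3/37); sign now -1
reciprocity: (3/37) = +1·(37/3) since 3 mod 4 = 3, 37 mod 4 = 1; sign now -1
(37/3) = (1/3)   [reduce mod 3]
(1/3) = 1; final value = sign = -1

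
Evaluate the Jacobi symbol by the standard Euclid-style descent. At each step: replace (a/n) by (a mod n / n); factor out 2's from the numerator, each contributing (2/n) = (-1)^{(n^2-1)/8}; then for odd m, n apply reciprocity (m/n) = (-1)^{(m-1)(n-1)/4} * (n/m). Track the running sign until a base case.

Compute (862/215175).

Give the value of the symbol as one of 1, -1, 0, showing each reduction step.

factor out 2^1: 862 = 2^1·431; with 215175 mod 8 = 7, (2/215175) = +1; sign now +1; continue with (431/215175)
flip (431/215175) -> (215175/431): both odd, 431 mod 4 = 3, 215175 mod 4 = 3, so the flip contributes -1; sign now -1
(215175/431): 215175 mod 431 = 106, so (215175/431) = (106/431)
factor out 2^1: 106 = 2^1·53; with 431 mod 8 = 7, (2/431) = +1; sign now -1; continue with (53/431)
flip (53/431) -> (431/53): both odd, 53 mod 4 = 1, 431 mod 4 = 3, so the flip contributes +1; sign now -1
(431/53): 431 mod 53 = 7, so (431/53) = (7/53)
flip (7/53) -> (53/7): both odd, 7 mod 4 = 3, 53 mod 4 = 1, so the flip contributes +1; sign now -1
(53/7): 53 mod 7 = 4, so (53/7) = (4/7)
factor out 2^2: 4 = 2^2·1; with 7 mod 8 = 7, (2/7) = +1; sign now -1; continue with (1/7)
reached (1/7) = 1, so the symbol is -1

-1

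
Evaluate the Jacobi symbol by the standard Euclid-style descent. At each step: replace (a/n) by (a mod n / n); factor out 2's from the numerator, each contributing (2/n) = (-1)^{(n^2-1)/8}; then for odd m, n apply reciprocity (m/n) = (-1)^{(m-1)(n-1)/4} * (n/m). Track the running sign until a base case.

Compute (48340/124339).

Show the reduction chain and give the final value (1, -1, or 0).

-1

factor out 2^2: 48340 = 2^2·12085; with 124339 mod 8 = 3, (2/124339) = -1; sign now +1; continue with (12085/124339)
flip (12085/124339) -> (124339/12085): both odd, 12085 mod 4 = 1, 124339 mod 4 = 3, so the flip contributes +1; sign now +1
(124339/12085): 124339 mod 12085 = 3489, so (124339/12085) = (3489/12085)
flip (3489/12085) -> (12085/3489): both odd, 3489 mod 4 = 1, 12085 mod 4 = 1, so the flip contributes +1; sign now +1
(12085/3489): 12085 mod 3489 = 1618, so (12085/3489) = (1618/3489)
factor out 2^1: 1618 = 2^1·809; with 3489 mod 8 = 1, (2/3489) = +1; sign now +1; continue with (809/3489)
flip (809/3489) -> (3489/809): both odd, 809 mod 4 = 1, 3489 mod 4 = 1, so the flip contributes +1; sign now +1
(3489/809): 3489 mod 809 = 253, so (3489/809) = (253/809)
flip (253/809) -> (809/253): both odd, 253 mod 4 = 1, 809 mod 4 = 1, so the flip contributes +1; sign now +1
(809/253): 809 mod 253 = 50, so (809/253) = (50/253)
factor out 2^1: 50 = 2^1·25; with 253 mod 8 = 5, (2/253) = -1; sign now -1; continue with (25/253)
flip (25/253) -> (253/25): both odd, 25 mod 4 = 1, 253 mod 4 = 1, so the flip contributes +1; sign now -1
(253/25): 253 mod 25 = 3, so (253/25) = (3/25)
flip (3/25) -> (25/3): both odd, 3 mod 4 = 3, 25 mod 4 = 1, so the flip contributes +1; sign now -1
(25/3): 25 mod 3 = 1, so (25/3) = (1/3)
reached (1/3) = 1, so the symbol is -1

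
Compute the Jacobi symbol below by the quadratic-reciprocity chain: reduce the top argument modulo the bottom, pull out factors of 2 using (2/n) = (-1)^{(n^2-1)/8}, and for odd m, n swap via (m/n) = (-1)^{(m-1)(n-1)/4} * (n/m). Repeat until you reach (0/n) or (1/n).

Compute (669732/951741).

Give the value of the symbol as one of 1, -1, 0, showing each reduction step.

0

669732 = 2^2·167433; (2/951741) = -1 since 951741 mod 8 = 5, so (669732/951741) = (-1)^2·(167433/951741); sign now +1
reciprocity: (167433/951741) = +1·(951741/167433) since 167433 mod 4 = 1, 951741 mod 4 = 1; sign now +1
(951741/167433) = (114576/167433)   [reduce mod 167433]
114576 = 2^4·7161; (2/167433) = +1 since 167433 mod 8 = 1, so (114576/167433) = (+1)^4·(7161/167433); sign now +1
reciprocity: (7161/167433) = +1·(167433/7161) since 7161 mod 4 = 1, 167433 mod 4 = 1; sign now +1
(167433/7161) = (2730/7161)   [reduce mod 7161]
2730 = 2^1·1365; (2/7161) = +1 since 7161 mod 8 = 1, so (2730/7161) = (+1)^1·(1365/7161); sign now +1
reciprocity: (1365/7161) = +1·(7161/1365) since 1365 mod 4 = 1, 7161 mod 4 = 1; sign now +1
(7161/1365) = (336/1365)   [reduce mod 1365]
336 = 2^4·21; (2/1365) = -1 since 1365 mod 8 = 5, so (336/1365) = (-1)^4·(21/1365); sign now +1
reciprocity: (21/1365) = +1·(1365/21) since 21 mod 4 = 1, 1365 mod 4 = 1; sign now +1
(1365/21) = (0/21)   [reduce mod 21]
(0/21) = 0   [gcd(a, n) > 1]; final value = 0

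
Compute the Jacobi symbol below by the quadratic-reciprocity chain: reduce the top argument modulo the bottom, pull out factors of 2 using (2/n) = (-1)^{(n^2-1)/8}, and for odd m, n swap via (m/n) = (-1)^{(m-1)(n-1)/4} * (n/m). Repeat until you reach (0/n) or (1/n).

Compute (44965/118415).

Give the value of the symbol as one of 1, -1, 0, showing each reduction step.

0

reciprocity: (44965/118415) = +1·(118415/44965) since 44965 mod 4 = 1, 118415 mod 4 = 3; sign now +1
(118415/44965) = (28485/44965)   [reduce mod 44965]
reciprocity: (28485/44965) = +1·(44965/28485) since 28485 mod 4 = 1, 44965 mod 4 = 1; sign now +1
(44965/28485) = (16480/28485)   [reduce mod 28485]
16480 = 2^5·515; (2/28485) = -1 since 28485 mod 8 = 5, so (16480/28485) = (-1)^5·(515/28485); sign now -1
reciprocity: (515/28485) = +1·(28485/515) since 515 mod 4 = 3, 28485 mod 4 = 1; sign now -1
(28485/515) = (160/515)   [reduce mod 515]
160 = 2^5·5; (2/515) = -1 since 515 mod 8 = 3, so (160/515) = (-1)^5·(5/515); sign now +1
reciprocity: (5/515) = +1·(515/5) since 5 mod 4 = 1, 515 mod 4 = 3; sign now +1
(515/5) = (0/5)   [reduce mod 5]
(0/5) = 0   [gcd(a, n) > 1]; final value = 0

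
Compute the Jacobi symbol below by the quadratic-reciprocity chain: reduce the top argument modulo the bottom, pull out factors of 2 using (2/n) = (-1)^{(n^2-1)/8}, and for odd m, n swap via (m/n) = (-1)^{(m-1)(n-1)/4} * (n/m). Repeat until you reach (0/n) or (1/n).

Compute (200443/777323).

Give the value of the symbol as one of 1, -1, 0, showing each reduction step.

-1

reciprocity: (200443/777323) = -1·(777323/200443) since 200443 mod 4 = 3, 777323 mod 4 = 3; sign now -1
(777323/200443) = (175994/200443)   [reduce mod 200443]
175994 = 2^1·87997; (2/200443) = -1 since 200443 mod 8 = 3, so (175994/200443) = (-1)^1·(87997/200443); sign now +1
reciprocity: (87997/200443) = +1·(200443/87997) since 87997 mod 4 = 1, 200443 mod 4 = 3; sign now +1
(200443/87997) = (24449/87997)   [reduce mod 87997]
reciprocity: (24449/87997) = +1·(87997/24449) since 24449 mod 4 = 1, 87997 mod 4 = 1; sign now +1
(87997/24449) = (14650/24449)   [reduce mod 24449]
14650 = 2^1·7325; (2/24449) = +1 since 24449 mod 8 = 1, so (14650/24449) = (+1)^1·(7325/24449); sign now +1
reciprocity: (7325/24449) = +1·(24449/7325) since 7325 mod 4 = 1, 24449 mod 4 = 1; sign now +1
(24449/7325) = (2474/7325)   [reduce mod 7325]
2474 = 2^1·1237; (2/7325) = -1 since 7325 mod 8 = 5, so (2474/7325) = (-1)^1·(1237/7325); sign now -1
reciprocity: (1237/7325) = +1·(7325/1237) since 1237 mod 4 = 1, 7325 mod 4 = 1; sign now -1
(7325/1237) = (1140/1237)   [reduce mod 1237]
1140 = 2^2·285; (2/1237) = -1 since 1237 mod 8 = 5, so (1140/1237) = (-1)^2·(285/1237); sign now -1
reciprocity: (285/1237) = +1·(1237/285) since 285 mod 4 = 1, 1237 mod 4 = 1; sign now -1
(1237/285) = (97/285)   [reduce mod 285]
reciprocity: (97/285) = +1·(285/97) since 97 mod 4 = 1, 285 mod 4 = 1; sign now -1
(285/97) = (91/97)   [reduce mod 97]
reciprocity: (91/97) = +1·(97/91) since 91 mod 4 = 3, 97 mod 4 = 1; sign now -1
(97/91) = (6/91)   [reduce mod 91]
6 = 2^1·3; (2/91) = -1 since 91 mod 8 = 3, so (6/91) = (-1)^1·(3/91); sign now +1
reciprocity: (3/91) = -1·(91/3) since 3 mod 4 = 3, 91 mod 4 = 3; sign now -1
(91/3) = (1/3)   [reduce mod 3]
(1/3) = 1; final value = sign = -1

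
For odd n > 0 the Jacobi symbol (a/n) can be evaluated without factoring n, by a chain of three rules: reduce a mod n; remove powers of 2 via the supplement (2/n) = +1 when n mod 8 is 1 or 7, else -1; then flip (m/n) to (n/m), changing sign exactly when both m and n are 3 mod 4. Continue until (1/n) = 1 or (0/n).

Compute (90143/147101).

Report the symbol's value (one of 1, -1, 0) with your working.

-1

reciprocity: (90143/147101) = +1·(147101/90143) since 90143 mod 4 = 3, 147101 mod 4 = 1; sign now +1
(147101/90143) = (56958/90143)   [reduce mod 90143]
56958 = 2^1·28479; (2/90143) = +1 since 90143 mod 8 = 7, so (56958/90143) = (+1)^1·(28479/90143); sign now +1
reciprocity: (28479/90143) = -1·(90143/28479) since 28479 mod 4 = 3, 90143 mod 4 = 3; sign now -1
(90143/28479) = (4706/28479)   [reduce mod 28479]
4706 = 2^1·2353; (2/28479) = +1 since 28479 mod 8 = 7, so (4706/28479) = (+1)^1·(2353/28479); sign now -1
reciprocity: (2353/28479) = +1·(28479/2353) since 2353 mod 4 = 1, 28479 mod 4 = 3; sign now -1
(28479/2353) = (243/2353)   [reduce mod 2353]
reciprocity: (243/2353) = +1·(2353/243) since 243 mod 4 = 3, 2353 mod 4 = 1; sign now -1
(2353/243) = (166/243)   [reduce mod 243]
166 = 2^1·83; (2/243) = -1 since 243 mod 8 = 3, so (166/243) = (-1)^1·(83/243); sign now +1
reciprocity: (83/243) = -1·(243/83) since 83 mod 4 = 3, 243 mod 4 = 3; sign now -1
(243/83) = (77/83)   [reduce mod 83]
reciprocity: (77/83) = +1·(83/77) since 77 mod 4 = 1, 83 mod 4 = 3; sign now -1
(83/77) = (6/77)   [reduce mod 77]
6 = 2^1·3; (2/77) = -1 since 77 mod 8 = 5, so (6/77) = (-1)^1·(3/77); sign now +1
reciprocity: (3/77) = +1·(77/3) since 3 mod 4 = 3, 77 mod 4 = 1; sign now +1
(77/3) = (2/3)   [reduce mod 3]
2 = 2^1·1; (2/3) = -1 since 3 mod 8 = 3, so (2/3) = (-1)^1·(1/3); sign now -1
(1/3) = 1; final value = sign = -1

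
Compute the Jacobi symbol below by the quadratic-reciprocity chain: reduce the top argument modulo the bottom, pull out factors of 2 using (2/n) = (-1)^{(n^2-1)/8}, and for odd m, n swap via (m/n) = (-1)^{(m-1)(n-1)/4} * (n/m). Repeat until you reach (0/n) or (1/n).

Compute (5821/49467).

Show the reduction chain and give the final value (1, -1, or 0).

-1

reciprocity: (5821/49467) = +1·(49467/5821) since 5821 mod 4 = 1, 49467 mod 4 = 3; sign now +1
(49467/5821) = (2899/5821)   [reduce mod 5821]
reciprocity: (2899/5821) = +1·(5821/2899) since 2899 mod 4 = 3, 5821 mod 4 = 1; sign now +1
(5821/2899) = (23/2899)   [reduce mod 2899]
reciprocity: (23/2899) = -1·(2899/23) since 23 mod 4 = 3, 2899 mod 4 = 3; sign now -1
(2899/23) = (1/23)   [reduce mod 23]
(1/23) = 1; final value = sign = -1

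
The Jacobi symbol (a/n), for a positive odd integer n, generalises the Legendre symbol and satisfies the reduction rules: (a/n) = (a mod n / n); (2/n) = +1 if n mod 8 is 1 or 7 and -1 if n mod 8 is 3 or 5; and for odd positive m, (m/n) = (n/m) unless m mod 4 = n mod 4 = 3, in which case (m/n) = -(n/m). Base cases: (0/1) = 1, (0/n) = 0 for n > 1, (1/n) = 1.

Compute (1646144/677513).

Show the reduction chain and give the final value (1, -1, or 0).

1

(1646144/677513) = (291118/677513)   [reduce mod 677513]
291118 = 2^1·145559; (2/677513) = +1 since 677513 mod 8 = 1, so (291118/677513) = (+1)^1·(145559/677513); sign now +1
reciprocity: (145559/677513) = +1·(677513/145559) since 145559 mod 4 = 3, 677513 mod 4 = 1; sign now +1
(677513/145559) = (95277/145559)   [reduce mod 145559]
reciprocity: (95277/145559) = +1·(145559/95277) since 95277 mod 4 = 1, 145559 mod 4 = 3; sign now +1
(145559/95277) = (50282/95277)   [reduce mod 95277]
50282 = 2^1·25141; (2/95277) = -1 since 95277 mod 8 = 5, so (50282/95277) = (-1)^1·(25141/95277); sign now -1
reciprocity: (25141/95277) = +1·(95277/25141) since 25141 mod 4 = 1, 95277 mod 4 = 1; sign now -1
(95277/25141) = (19854/25141)   [reduce mod 25141]
19854 = 2^1·9927; (2/25141) = -1 since 25141 mod 8 = 5, so (19854/25141) = (-1)^1·(9927/25141); sign now +1
reciprocity: (9927/25141) = +1·(25141/9927) since 9927 mod 4 = 3, 25141 mod 4 = 1; sign now +1
(25141/9927) = (5287/9927)   [reduce mod 9927]
reciprocity: (5287/9927) = -1·(9927/5287) since 5287 mod 4 = 3, 9927 mod 4 = 3; sign now -1
(9927/5287) = (4640/5287)   [reduce mod 5287]
4640 = 2^5·145; (2/5287) = +1 since 5287 mod 8 = 7, so (4640/5287) = (+1)^5·(145/5287); sign now -1
reciprocity: (145/5287) = +1·(5287/145) since 145 mod 4 = 1, 5287 mod 4 = 3; sign now -1
(5287/145) = (67/145)   [reduce mod 145]
reciprocity: (67/145) = +1·(145/67) since 67 mod 4 = 3, 145 mod 4 = 1; sign now -1
(145/67) = (11/67)   [reduce mod 67]
reciprocity: (11/67) = -1·(67/11) since 11 mod 4 = 3, 67 mod 4 = 3; sign now +1
(67/11) = (1/11)   [reduce mod 11]
(1/11) = 1; final value = sign = +1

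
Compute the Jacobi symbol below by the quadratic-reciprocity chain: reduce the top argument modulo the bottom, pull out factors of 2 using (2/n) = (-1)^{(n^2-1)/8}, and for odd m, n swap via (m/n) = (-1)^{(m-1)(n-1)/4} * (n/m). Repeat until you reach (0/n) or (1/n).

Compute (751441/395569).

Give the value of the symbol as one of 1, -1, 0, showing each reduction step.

(751441/395569) = (355872/395569)   [reduce mod 395569]
355872 = 2^5·11121; (2/395569) = +1 since 395569 mod 8 = 1, so (355872/395569) = (+1)^5·(11121/395569); sign now +1
reciprocity: (11121/395569) = +1·(395569/11121) since 11121 mod 4 = 1, 395569 mod 4 = 1; sign now +1
(395569/11121) = (6334/11121)   [reduce mod 11121]
6334 = 2^1·3167; (2/11121) = +1 since 11121 mod 8 = 1, so (6334/11121) = (+1)^1·(3167/11121); sign now +1
reciprocity: (3167/11121) = +1·(11121/3167) since 3167 mod 4 = 3, 11121 mod 4 = 1; sign now +1
(11121/3167) = (1620/3167)   [reduce mod 3167]
1620 = 2^2·405; (2/3167) = +1 since 3167 mod 8 = 7, so (1620/3167) = (+1)^2·(405/3167); sign now +1
reciprocity: (405/3167) = +1·(3167/405) since 405 mod 4 = 1, 3167 mod 4 = 3; sign now +1
(3167/405) = (332/405)   [reduce mod 405]
332 = 2^2·83; (2/405) = -1 since 405 mod 8 = 5, so (332/405) = (-1)^2·(83/405); sign now +1
reciprocity: (83/405) = +1·(405/83) since 83 mod 4 = 3, 405 mod 4 = 1; sign now +1
(405/83) = (73/83)   [reduce mod 83]
reciprocity: (73/83) = +1·(83/73) since 73 mod 4 = 1, 83 mod 4 = 3; sign now +1
(83/73) = (10/73)   [reduce mod 73]
10 = 2^1·5; (2/73) = +1 since 73 mod 8 = 1, so (10/73) = (+1)^1·(5/73); sign now +1
reciprocity: (5/73) = +1·(73/5) since 5 mod 4 = 1, 73 mod 4 = 1; sign now +1
(73/5) = (3/5)   [reduce mod 5]
reciprocity: (3/5) = +1·(5/3) since 3 mod 4 = 3, 5 mod 4 = 1; sign now +1
(5/3) = (2/3)   [reduce mod 3]
2 = 2^1·1; (2/3) = -1 since 3 mod 8 = 3, so (2/3) = (-1)^1·(1/3); sign now -1
(1/3) = 1; final value = sign = -1

-1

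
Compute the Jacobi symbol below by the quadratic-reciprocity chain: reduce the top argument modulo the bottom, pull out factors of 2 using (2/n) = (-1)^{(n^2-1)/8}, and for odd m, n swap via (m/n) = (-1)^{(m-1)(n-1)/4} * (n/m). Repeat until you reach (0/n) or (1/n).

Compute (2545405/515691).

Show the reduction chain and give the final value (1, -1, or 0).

(2545405/515691) = (482641/515691)   [reduce mod 515691]
reciprocity: (482641/515691) = +1·(515691/482641) since 482641 mod 4 = 1, 515691 mod 4 = 3; sign now +1
(515691/482641) = (33050/482641)   [reduce mod 482641]
33050 = 2^1·16525; (2/482641) = +1 since 482641 mod 8 = 1, so (33050/482641) = (+1)^1·(16525/482641); sign now +1
reciprocity: (16525/482641) = +1·(482641/16525) since 16525 mod 4 = 1, 482641 mod 4 = 1; sign now +1
(482641/16525) = (3416/16525)   [reduce mod 16525]
3416 = 2^3·427; (2/16525) = -1 since 16525 mod 8 = 5, so (3416/16525) = (-1)^3·(427/16525); sign now -1
reciprocity: (427/16525) = +1·(16525/427) since 427 mod 4 = 3, 16525 mod 4 = 1; sign now -1
(16525/427) = (299/427)   [reduce mod 427]
reciprocity: (299/427) = -1·(427/299) since 299 mod 4 = 3, 427 mod 4 = 3; sign now +1
(427/299) = (128/299)   [reduce mod 299]
128 = 2^7·1; (2/299) = -1 since 299 mod 8 = 3, so (128/299) = (-1)^7·(1/299); sign now -1
(1/299) = 1; final value = sign = -1

-1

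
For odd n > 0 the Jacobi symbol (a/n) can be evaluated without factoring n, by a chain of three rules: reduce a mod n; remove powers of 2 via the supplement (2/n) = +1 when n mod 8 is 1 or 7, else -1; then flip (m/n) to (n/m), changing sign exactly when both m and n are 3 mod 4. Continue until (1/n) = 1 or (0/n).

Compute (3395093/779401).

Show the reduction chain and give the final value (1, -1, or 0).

(3395093/779401) = (277489/779401)   [reduce mod 779401]
reciprocity: (277489/779401) = +1·(779401/277489) since 277489 mod 4 = 1, 779401 mod 4 = 1; sign now +1
(779401/277489) = (224423/277489)   [reduce mod 277489]
reciprocity: (224423/277489) = +1·(277489/224423) since 224423 mod 4 = 3, 277489 mod 4 = 1; sign now +1
(277489/224423) = (53066/224423)   [reduce mod 224423]
53066 = 2^1·26533; (2/224423) = +1 since 224423 mod 8 = 7, so (53066/224423) = (+1)^1·(26533/224423); sign now +1
reciprocity: (26533/224423) = +1·(224423/26533) since 26533 mod 4 = 1, 224423 mod 4 = 3; sign now +1
(224423/26533) = (12159/26533)   [reduce mod 26533]
reciprocity: (12159/26533) = +1·(26533/12159) since 12159 mod 4 = 3, 26533 mod 4 = 1; sign now +1
(26533/12159) = (2215/12159)   [reduce mod 12159]
reciprocity: (2215/12159) = -1·(12159/2215) since 2215 mod 4 = 3, 12159 mod 4 = 3; sign now -1
(12159/2215) = (1084/2215)   [reduce mod 2215]
1084 = 2^2·271; (2/2215) = +1 since 2215 mod 8 = 7, so (1084/2215) = (+1)^2·(271/2215); sign now -1
reciprocity: (271/2215) = -1·(2215/271) since 271 mod 4 = 3, 2215 mod 4 = 3; sign now +1
(2215/271) = (47/271)   [reduce mod 271]
reciprocity: (47/271) = -1·(271/47) since 47 mod 4 = 3, 271 mod 4 = 3; sign now -1
(271/47) = (36/47)   [reduce mod 47]
36 = 2^2·9; (2/47) = +1 since 47 mod 8 = 7, so (36/47) = (+1)^2·(9/47); sign now -1
reciprocity: (9/47) = +1·(47/9) since 9 mod 4 = 1, 47 mod 4 = 3; sign now -1
(47/9) = (2/9)   [reduce mod 9]
2 = 2^1·1; (2/9) = +1 since 9 mod 8 = 1, so (2/9) = (+1)^1·(1/9); sign now -1
(1/9) = 1; final value = sign = -1

-1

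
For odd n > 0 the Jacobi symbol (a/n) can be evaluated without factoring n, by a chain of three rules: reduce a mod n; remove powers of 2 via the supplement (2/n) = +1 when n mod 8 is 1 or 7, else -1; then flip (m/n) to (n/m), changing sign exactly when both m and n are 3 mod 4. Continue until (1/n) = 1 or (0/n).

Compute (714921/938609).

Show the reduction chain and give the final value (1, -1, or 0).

flip (714921/938609) -> (938609/714921): both odd, 714921 mod 4 = 1, 938609 mod 4 = 1, so the flip contributes +1; sign now +1
(938609/714921): 938609 mod 714921 = 223688, so (938609/714921) = (223688/714921)
factor out 2^3: 223688 = 2^3·27961; with 714921 mod 8 = 1, (2/714921) = +1; sign now +1; continue with (27961/714921)
flip (27961/714921) -> (714921/27961): both odd, 27961 mod 4 = 1, 714921 mod 4 = 1, so the flip contributes +1; sign now +1
(714921/27961): 714921 mod 27961 = 15896, so (714921/27961) = (15896/27961)
factor out 2^3: 15896 = 2^3·1987; with 27961 mod 8 = 1, (2/27961) = +1; sign now +1; continue with (1987/27961)
flip (1987/27961) -> (27961/1987): both odd, 1987 mod 4 = 3, 27961 mod 4 = 1, so the flip contributes +1; sign now +1
(27961/1987): 27961 mod 1987 = 143, so (27961/1987) = (143/1987)
flip (143/1987) -> (1987/143): both odd, 143 mod 4 = 3, 1987 mod 4 = 3, so the flip contributes -1; sign now -1
(1987/143): 1987 mod 143 = 128, so (1987/143) = (128/143)
factor out 2^7: 128 = 2^7·1; with 143 mod 8 = 7, (2/143) = +1; sign now -1; continue with (1/143)
reached (1/143) = 1, so the symbol is -1

-1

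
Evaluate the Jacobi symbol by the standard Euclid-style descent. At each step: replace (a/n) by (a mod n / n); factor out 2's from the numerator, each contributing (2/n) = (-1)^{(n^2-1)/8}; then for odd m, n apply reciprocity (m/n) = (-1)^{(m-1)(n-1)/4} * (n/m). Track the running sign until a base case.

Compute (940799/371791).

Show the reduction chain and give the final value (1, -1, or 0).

(940799/371791) = (197217/371791)   [reduce mod 371791]
reciprocity: (197217/371791) = +1·(371791/197217) since 197217 mod 4 = 1, 371791 mod 4 = 3; sign now +1
(371791/197217) = (174574/197217)   [reduce mod 197217]
174574 = 2^1·87287; (2/197217) = +1 since 197217 mod 8 = 1, so (174574/197217) = (+1)^1·(87287/197217); sign now +1
reciprocity: (87287/197217) = +1·(197217/87287) since 87287 mod 4 = 3, 197217 mod 4 = 1; sign now +1
(197217/87287) = (22643/87287)   [reduce mod 87287]
reciprocity: (22643/87287) = -1·(87287/22643) since 22643 mod 4 = 3, 87287 mod 4 = 3; sign now -1
(87287/22643) = (19358/22643)   [reduce mod 22643]
19358 = 2^1·9679; (2/22643) = -1 since 22643 mod 8 = 3, so (19358/22643) = (-1)^1·(9679/22643); sign now +1
reciprocity: (9679/22643) = -1·(22643/9679) since 9679 mod 4 = 3, 22643 mod 4 = 3; sign now -1
(22643/9679) = (3285/9679)   [reduce mod 9679]
reciprocity: (3285/9679) = +1·(9679/3285) since 3285 mod 4 = 1, 9679 mod 4 = 3; sign now -1
(9679/3285) = (3109/3285)   [reduce mod 3285]
reciprocity: (3109/3285) = +1·(3285/3109) since 3109 mod 4 = 1, 3285 mod 4 = 1; sign now -1
(3285/3109) = (176/3109)   [reduce mod 3109]
176 = 2^4·11; (2/3109) = -1 since 3109 mod 8 = 5, so (176/3109) = (-1)^4·(11/3109); sign now -1
reciprocity: (11/3109) = +1·(3109/11) since 11 mod 4 = 3, 3109 mod 4 = 1; sign now -1
(3109/11) = (7/11)   [reduce mod 11]
reciprocity: (7/11) = -1·(11/7) since 7 mod 4 = 3, 11 mod 4 = 3; sign now +1
(11/7) = (4/7)   [reduce mod 7]
4 = 2^2·1; (2/7) = +1 since 7 mod 8 = 7, so (4/7) = (+1)^2·(1/7); sign now +1
(1/7) = 1; final value = sign = +1

1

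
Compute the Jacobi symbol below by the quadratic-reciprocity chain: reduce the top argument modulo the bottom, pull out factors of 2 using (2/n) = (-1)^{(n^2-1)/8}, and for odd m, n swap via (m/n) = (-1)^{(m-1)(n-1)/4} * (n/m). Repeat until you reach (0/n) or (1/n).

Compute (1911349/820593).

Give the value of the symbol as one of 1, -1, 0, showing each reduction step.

1

(1911349/820593): 1911349 mod 820593 = 270163, so (1911349/820593) = (270163/820593)
flip (270163/820593) -> (820593/270163): both odd, 270163 mod 4 = 3, 820593 mod 4 = 1, so the flip contributes +1; sign now +1
(820593/270163): 820593 mod 270163 = 10104, so (820593/270163) = (10104/270163)
factor out 2^3: 10104 = 2^3·1263; with 270163 mod 8 = 3, (2/270163) = -1; sign now -1; continue with (1263/270163)
flip (1263/270163) -> (270163/1263): both odd, 1263 mod 4 = 3, 270163 mod 4 = 3, so the flip contributes -1; sign now +1
(270163/1263): 270163 mod 1263 = 1144, so (270163/1263) = (1144/1263)
factor out 2^3: 1144 = 2^3·143; with 1263 mod 8 = 7, (2/1263) = +1; sign now +1; continue with (143/1263)
flip (143/1263) -> (1263/143): both odd, 143 mod 4 = 3, 1263 mod 4 = 3, so the flip contributes -1; sign now -1
(1263/143): 1263 mod 143 = 119, so (1263/143) = (119/143)
flip (119/143) -> (143/119): both odd, 119 mod 4 = 3, 143 mod 4 = 3, so the flip contributes -1; sign now +1
(143/119): 143 mod 119 = 24, so (143/119) = (24/119)
factor out 2^3: 24 = 2^3·3; with 119 mod 8 = 7, (2/119) = +1; sign now +1; continue with (3/119)
flip (3/119) -> (119/3): both odd, 3 mod 4 = 3, 119 mod 4 = 3, so the flip contributes -1; sign now -1
(119/3): 119 mod 3 = 2, so (119/3) = (2/3)
factor out 2^1: 2 = 2^1·1; with 3 mod 8 = 3, (2/3) = -1; sign now +1; continue with (1/3)
reached (1/3) = 1, so the symbol is +1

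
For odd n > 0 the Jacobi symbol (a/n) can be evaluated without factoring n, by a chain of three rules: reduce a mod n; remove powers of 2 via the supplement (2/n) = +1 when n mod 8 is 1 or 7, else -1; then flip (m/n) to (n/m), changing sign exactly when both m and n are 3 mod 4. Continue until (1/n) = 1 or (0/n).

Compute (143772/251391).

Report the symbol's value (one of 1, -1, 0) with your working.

factor out 2^2: 143772 = 2^2·35943; with 251391 mod 8 = 7, (2/251391) = +1; sign now +1; continue with (35943/251391)
flip (35943/251391) -> (251391/35943): both odd, 35943 mod 4 = 3, 251391 mod 4 = 3, so the flip contributes -1; sign now -1
(251391/35943): 251391 mod 35943 = 35733, so (251391/35943) = (35733/35943)
flip (35733/35943) -> (35943/35733): both odd, 35733 mod 4 = 1, 35943 mod 4 = 3, so the flip contributes +1; sign now -1
(35943/35733): 35943 mod 35733 = 210, so (35943/35733) = (210/35733)
factor out 2^1: 210 = 2^1·105; with 35733 mod 8 = 5, (2/35733) = -1; sign now +1; continue with (105/35733)
flip (105/35733) -> (35733/105): both odd, 105 mod 4 = 1, 35733 mod 4 = 1, so the flip contributes +1; sign now +1
(35733/105): 35733 mod 105 = 33, so (35733/105) = (33/105)
flip (33/105) -> (105/33): both odd, 33 mod 4 = 1, 105 mod 4 = 1, so the flip contributes +1; sign now +1
(105/33): 105 mod 33 = 6, so (105/33) = (6/33)
factor out 2^1: 6 = 2^1·3; with 33 mod 8 = 1, (2/33) = +1; sign now +1; continue with (3/33)
flip (3/33) -> (33/3): both odd, 3 mod 4 = 3, 33 mod 4 = 1, so the flip contributes +1; sign now +1
(33/3): 33 mod 3 = 0, so (33/3) = (0/3)
reached (0/3); gcd(a, n) > 1, so (0/3) = 0 and the symbol is 0

0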